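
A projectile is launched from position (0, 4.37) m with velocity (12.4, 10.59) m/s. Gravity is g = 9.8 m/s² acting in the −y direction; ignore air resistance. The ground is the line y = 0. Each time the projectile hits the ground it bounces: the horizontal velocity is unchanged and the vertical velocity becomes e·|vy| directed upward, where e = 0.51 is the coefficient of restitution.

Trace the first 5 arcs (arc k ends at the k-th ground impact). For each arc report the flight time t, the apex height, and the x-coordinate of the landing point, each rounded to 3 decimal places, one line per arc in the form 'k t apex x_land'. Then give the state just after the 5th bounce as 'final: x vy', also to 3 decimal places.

1 2.516 10.092 31.195
2 1.464 2.625 49.346
3 0.747 0.683 58.604
4 0.381 0.178 63.325
5 0.194 0.046 65.733
final: 65.733 0.485

Arc 1: start y=4.370, vy=10.590 → t=2.516, apex=10.092, x_land=31.195, impact vy=-14.064
  bounce: vy ← 0.51·14.064 = 7.173
Arc 2: start y=0.000, vy=7.173 → t=1.464, apex=2.625, x_land=49.346, impact vy=-7.173
  bounce: vy ← 0.51·7.173 = 3.658
Arc 3: start y=0.000, vy=3.658 → t=0.747, apex=0.683, x_land=58.604, impact vy=-3.658
  bounce: vy ← 0.51·3.658 = 1.866
Arc 4: start y=0.000, vy=1.866 → t=0.381, apex=0.178, x_land=63.325, impact vy=-1.866
  bounce: vy ← 0.51·1.866 = 0.951
Arc 5: start y=0.000, vy=0.951 → t=0.194, apex=0.046, x_land=65.733, impact vy=-0.951
  bounce: vy ← 0.51·0.951 = 0.485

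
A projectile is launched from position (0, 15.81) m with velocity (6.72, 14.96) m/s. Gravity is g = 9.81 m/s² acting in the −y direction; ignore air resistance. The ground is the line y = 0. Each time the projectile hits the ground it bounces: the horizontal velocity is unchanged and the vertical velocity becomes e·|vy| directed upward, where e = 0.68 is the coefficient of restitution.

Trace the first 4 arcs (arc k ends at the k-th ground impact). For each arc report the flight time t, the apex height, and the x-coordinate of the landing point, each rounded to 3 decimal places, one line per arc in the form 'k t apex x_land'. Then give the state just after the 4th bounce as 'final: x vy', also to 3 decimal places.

1 3.881 27.217 26.077
2 3.204 12.585 47.606
3 2.178 5.819 62.245
4 1.481 2.691 72.199
final: 72.199 4.941

Arc 1: start y=15.810, vy=14.960 → t=3.881, apex=27.217, x_land=26.077, impact vy=-23.108
  bounce: vy ← 0.68·23.108 = 15.714
Arc 2: start y=0.000, vy=15.714 → t=3.204, apex=12.585, x_land=47.606, impact vy=-15.714
  bounce: vy ← 0.68·15.714 = 10.685
Arc 3: start y=0.000, vy=10.685 → t=2.178, apex=5.819, x_land=62.245, impact vy=-10.685
  bounce: vy ← 0.68·10.685 = 7.266
Arc 4: start y=0.000, vy=7.266 → t=1.481, apex=2.691, x_land=72.199, impact vy=-7.266
  bounce: vy ← 0.68·7.266 = 4.941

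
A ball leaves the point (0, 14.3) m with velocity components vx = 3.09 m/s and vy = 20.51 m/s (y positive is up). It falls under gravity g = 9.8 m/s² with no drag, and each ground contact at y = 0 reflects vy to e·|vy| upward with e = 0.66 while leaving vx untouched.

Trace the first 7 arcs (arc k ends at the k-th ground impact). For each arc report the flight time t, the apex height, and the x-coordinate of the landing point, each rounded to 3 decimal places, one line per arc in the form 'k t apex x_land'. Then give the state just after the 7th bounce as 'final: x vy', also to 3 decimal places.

Arc 1: start y=14.300, vy=20.510 → t=4.794, apex=35.762, x_land=14.815, impact vy=-26.475
  bounce: vy ← 0.66·26.475 = 17.474
Arc 2: start y=0.000, vy=17.474 → t=3.566, apex=15.578, x_land=25.834, impact vy=-17.474
  bounce: vy ← 0.66·17.474 = 11.533
Arc 3: start y=0.000, vy=11.533 → t=2.354, apex=6.786, x_land=33.106, impact vy=-11.533
  bounce: vy ← 0.66·11.533 = 7.612
Arc 4: start y=0.000, vy=7.612 → t=1.553, apex=2.956, x_land=37.906, impact vy=-7.612
  bounce: vy ← 0.66·7.612 = 5.024
Arc 5: start y=0.000, vy=5.024 → t=1.025, apex=1.288, x_land=41.074, impact vy=-5.024
  bounce: vy ← 0.66·5.024 = 3.316
Arc 6: start y=0.000, vy=3.316 → t=0.677, apex=0.561, x_land=43.165, impact vy=-3.316
  bounce: vy ← 0.66·3.316 = 2.188
Arc 7: start y=0.000, vy=2.188 → t=0.447, apex=0.244, x_land=44.545, impact vy=-2.188
  bounce: vy ← 0.66·2.188 = 1.444

1 4.794 35.762 14.815
2 3.566 15.578 25.834
3 2.354 6.786 33.106
4 1.553 2.956 37.906
5 1.025 1.288 41.074
6 0.677 0.561 43.165
7 0.447 0.244 44.545
final: 44.545 1.444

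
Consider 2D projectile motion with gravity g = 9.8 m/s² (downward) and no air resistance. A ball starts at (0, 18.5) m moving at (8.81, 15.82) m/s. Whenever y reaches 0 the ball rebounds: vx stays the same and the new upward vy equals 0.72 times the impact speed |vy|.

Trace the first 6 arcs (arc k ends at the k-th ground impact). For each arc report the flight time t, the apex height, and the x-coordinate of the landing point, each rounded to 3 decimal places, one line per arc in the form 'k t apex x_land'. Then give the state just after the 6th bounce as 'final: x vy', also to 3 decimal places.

1 4.140 31.269 36.477
2 3.638 16.210 68.525
3 2.619 8.403 91.599
4 1.886 4.356 108.213
5 1.358 2.258 120.175
6 0.978 1.171 128.787
final: 128.787 3.449

Arc 1: start y=18.500, vy=15.820 → t=4.140, apex=31.269, x_land=36.477, impact vy=-24.756
  bounce: vy ← 0.72·24.756 = 17.825
Arc 2: start y=0.000, vy=17.825 → t=3.638, apex=16.210, x_land=68.525, impact vy=-17.825
  bounce: vy ← 0.72·17.825 = 12.834
Arc 3: start y=0.000, vy=12.834 → t=2.619, apex=8.403, x_land=91.599, impact vy=-12.834
  bounce: vy ← 0.72·12.834 = 9.240
Arc 4: start y=0.000, vy=9.240 → t=1.886, apex=4.356, x_land=108.213, impact vy=-9.240
  bounce: vy ← 0.72·9.240 = 6.653
Arc 5: start y=0.000, vy=6.653 → t=1.358, apex=2.258, x_land=120.175, impact vy=-6.653
  bounce: vy ← 0.72·6.653 = 4.790
Arc 6: start y=0.000, vy=4.790 → t=0.978, apex=1.171, x_land=128.787, impact vy=-4.790
  bounce: vy ← 0.72·4.790 = 3.449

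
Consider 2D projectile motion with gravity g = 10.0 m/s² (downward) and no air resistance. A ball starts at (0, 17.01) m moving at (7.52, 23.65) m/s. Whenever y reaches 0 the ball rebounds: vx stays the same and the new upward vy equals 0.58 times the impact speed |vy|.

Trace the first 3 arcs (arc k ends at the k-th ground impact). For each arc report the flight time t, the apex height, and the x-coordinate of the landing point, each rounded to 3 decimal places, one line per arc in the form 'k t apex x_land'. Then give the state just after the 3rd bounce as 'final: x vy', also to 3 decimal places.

Arc 1: start y=17.010, vy=23.650 → t=5.364, apex=44.976, x_land=40.339, impact vy=-29.992
  bounce: vy ← 0.58·29.992 = 17.395
Arc 2: start y=0.000, vy=17.395 → t=3.479, apex=15.130, x_land=66.501, impact vy=-17.395
  bounce: vy ← 0.58·17.395 = 10.089
Arc 3: start y=0.000, vy=10.089 → t=2.018, apex=5.090, x_land=81.676, impact vy=-10.089
  bounce: vy ← 0.58·10.089 = 5.852

1 5.364 44.976 40.339
2 3.479 15.130 66.501
3 2.018 5.090 81.676
final: 81.676 5.852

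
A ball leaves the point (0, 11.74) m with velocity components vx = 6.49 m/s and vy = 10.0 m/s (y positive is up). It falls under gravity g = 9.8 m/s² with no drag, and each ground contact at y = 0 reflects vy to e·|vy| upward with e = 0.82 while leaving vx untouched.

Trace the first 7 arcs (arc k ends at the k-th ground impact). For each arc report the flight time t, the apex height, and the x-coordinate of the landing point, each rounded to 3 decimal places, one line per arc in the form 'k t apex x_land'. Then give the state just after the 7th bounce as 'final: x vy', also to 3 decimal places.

Arc 1: start y=11.740, vy=10.000 → t=2.874, apex=16.842, x_land=18.655, impact vy=-18.169
  bounce: vy ← 0.82·18.169 = 14.898
Arc 2: start y=0.000, vy=14.898 → t=3.040, apex=11.325, x_land=38.387, impact vy=-14.898
  bounce: vy ← 0.82·14.898 = 12.217
Arc 3: start y=0.000, vy=12.217 → t=2.493, apex=7.615, x_land=54.568, impact vy=-12.217
  bounce: vy ← 0.82·12.217 = 10.018
Arc 4: start y=0.000, vy=10.018 → t=2.044, apex=5.120, x_land=67.837, impact vy=-10.018
  bounce: vy ← 0.82·10.018 = 8.214
Arc 5: start y=0.000, vy=8.214 → t=1.676, apex=3.443, x_land=78.717, impact vy=-8.214
  bounce: vy ← 0.82·8.214 = 6.736
Arc 6: start y=0.000, vy=6.736 → t=1.375, apex=2.315, x_land=87.638, impact vy=-6.736
  bounce: vy ← 0.82·6.736 = 5.523
Arc 7: start y=0.000, vy=5.523 → t=1.127, apex=1.557, x_land=94.954, impact vy=-5.523
  bounce: vy ← 0.82·5.523 = 4.529

1 2.874 16.842 18.655
2 3.040 11.325 38.387
3 2.493 7.615 54.568
4 2.044 5.120 67.837
5 1.676 3.443 78.717
6 1.375 2.315 87.638
7 1.127 1.557 94.954
final: 94.954 4.529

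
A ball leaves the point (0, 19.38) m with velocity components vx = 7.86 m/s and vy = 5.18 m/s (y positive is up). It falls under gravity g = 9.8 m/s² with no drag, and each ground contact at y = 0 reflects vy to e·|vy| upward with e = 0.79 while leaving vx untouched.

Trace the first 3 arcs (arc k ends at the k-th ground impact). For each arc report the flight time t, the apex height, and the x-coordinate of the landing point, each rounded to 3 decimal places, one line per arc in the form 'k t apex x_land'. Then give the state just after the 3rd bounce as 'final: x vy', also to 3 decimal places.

Arc 1: start y=19.380, vy=5.180 → t=2.586, apex=20.749, x_land=20.329, impact vy=-20.166
  bounce: vy ← 0.79·20.166 = 15.931
Arc 2: start y=0.000, vy=15.931 → t=3.251, apex=12.949, x_land=45.884, impact vy=-15.931
  bounce: vy ← 0.79·15.931 = 12.586
Arc 3: start y=0.000, vy=12.586 → t=2.569, apex=8.082, x_land=66.073, impact vy=-12.586
  bounce: vy ← 0.79·12.586 = 9.943

1 2.586 20.749 20.329
2 3.251 12.949 45.884
3 2.569 8.082 66.073
final: 66.073 9.943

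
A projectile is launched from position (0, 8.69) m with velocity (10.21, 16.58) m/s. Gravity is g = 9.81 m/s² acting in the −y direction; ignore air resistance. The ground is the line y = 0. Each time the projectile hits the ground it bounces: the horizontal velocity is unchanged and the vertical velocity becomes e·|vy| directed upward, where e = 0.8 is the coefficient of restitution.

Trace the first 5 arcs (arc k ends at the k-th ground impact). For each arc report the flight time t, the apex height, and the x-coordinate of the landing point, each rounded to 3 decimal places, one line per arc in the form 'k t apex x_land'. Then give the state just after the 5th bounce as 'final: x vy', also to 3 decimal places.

1 3.841 22.701 39.221
2 3.442 14.529 74.365
3 2.754 9.298 102.480
4 2.203 5.951 124.972
5 1.762 3.809 142.965
final: 142.965 6.915

Arc 1: start y=8.690, vy=16.580 → t=3.841, apex=22.701, x_land=39.221, impact vy=-21.104
  bounce: vy ← 0.8·21.104 = 16.883
Arc 2: start y=0.000, vy=16.883 → t=3.442, apex=14.529, x_land=74.365, impact vy=-16.883
  bounce: vy ← 0.8·16.883 = 13.507
Arc 3: start y=0.000, vy=13.507 → t=2.754, apex=9.298, x_land=102.480, impact vy=-13.507
  bounce: vy ← 0.8·13.507 = 10.805
Arc 4: start y=0.000, vy=10.805 → t=2.203, apex=5.951, x_land=124.972, impact vy=-10.805
  bounce: vy ← 0.8·10.805 = 8.644
Arc 5: start y=0.000, vy=8.644 → t=1.762, apex=3.809, x_land=142.965, impact vy=-8.644
  bounce: vy ← 0.8·8.644 = 6.915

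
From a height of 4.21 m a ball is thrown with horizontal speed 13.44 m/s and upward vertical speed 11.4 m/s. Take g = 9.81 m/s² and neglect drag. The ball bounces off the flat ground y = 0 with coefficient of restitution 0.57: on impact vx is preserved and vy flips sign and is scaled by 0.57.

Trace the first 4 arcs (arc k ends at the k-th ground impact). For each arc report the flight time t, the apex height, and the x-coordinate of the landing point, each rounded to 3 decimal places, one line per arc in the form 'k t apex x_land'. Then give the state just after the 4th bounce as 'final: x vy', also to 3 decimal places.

Arc 1: start y=4.210, vy=11.400 → t=2.648, apex=10.834, x_land=35.593, impact vy=-14.579
  bounce: vy ← 0.57·14.579 = 8.310
Arc 2: start y=0.000, vy=8.310 → t=1.694, apex=3.520, x_land=58.363, impact vy=-8.310
  bounce: vy ← 0.57·8.310 = 4.737
Arc 3: start y=0.000, vy=4.737 → t=0.966, apex=1.144, x_land=71.343, impact vy=-4.737
  bounce: vy ← 0.57·4.737 = 2.700
Arc 4: start y=0.000, vy=2.700 → t=0.550, apex=0.372, x_land=78.741, impact vy=-2.700
  bounce: vy ← 0.57·2.700 = 1.539

1 2.648 10.834 35.593
2 1.694 3.520 58.363
3 0.966 1.144 71.343
4 0.550 0.372 78.741
final: 78.741 1.539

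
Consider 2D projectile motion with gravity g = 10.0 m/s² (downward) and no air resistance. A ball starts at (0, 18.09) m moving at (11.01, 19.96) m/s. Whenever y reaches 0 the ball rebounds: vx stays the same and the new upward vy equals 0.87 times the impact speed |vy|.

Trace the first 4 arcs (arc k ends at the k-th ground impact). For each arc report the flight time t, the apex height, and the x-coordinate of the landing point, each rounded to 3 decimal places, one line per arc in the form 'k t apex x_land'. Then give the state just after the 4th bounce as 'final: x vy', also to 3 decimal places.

1 4.753 38.010 52.332
2 4.797 28.770 105.153
3 4.174 21.776 151.106
4 3.631 16.482 191.086
final: 191.086 15.796

Arc 1: start y=18.090, vy=19.960 → t=4.753, apex=38.010, x_land=52.332, impact vy=-27.572
  bounce: vy ← 0.87·27.572 = 23.987
Arc 2: start y=0.000, vy=23.987 → t=4.797, apex=28.770, x_land=105.153, impact vy=-23.987
  bounce: vy ← 0.87·23.987 = 20.869
Arc 3: start y=0.000, vy=20.869 → t=4.174, apex=21.776, x_land=151.106, impact vy=-20.869
  bounce: vy ← 0.87·20.869 = 18.156
Arc 4: start y=0.000, vy=18.156 → t=3.631, apex=16.482, x_land=191.086, impact vy=-18.156
  bounce: vy ← 0.87·18.156 = 15.796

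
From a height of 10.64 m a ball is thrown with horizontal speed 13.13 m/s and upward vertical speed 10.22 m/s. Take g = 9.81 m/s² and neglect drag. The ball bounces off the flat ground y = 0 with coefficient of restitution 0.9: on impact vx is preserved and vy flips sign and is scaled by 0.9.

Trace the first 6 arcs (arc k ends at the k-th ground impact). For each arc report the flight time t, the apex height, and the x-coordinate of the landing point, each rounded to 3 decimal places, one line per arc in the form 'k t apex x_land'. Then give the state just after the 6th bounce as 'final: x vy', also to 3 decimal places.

1 2.846 15.964 37.366
2 3.247 12.930 80.002
3 2.923 10.474 118.375
4 2.630 8.484 152.911
5 2.367 6.872 183.993
6 2.131 5.566 211.967
final: 211.967 9.405

Arc 1: start y=10.640, vy=10.220 → t=2.846, apex=15.964, x_land=37.366, impact vy=-17.698
  bounce: vy ← 0.9·17.698 = 15.928
Arc 2: start y=0.000, vy=15.928 → t=3.247, apex=12.930, x_land=80.002, impact vy=-15.928
  bounce: vy ← 0.9·15.928 = 14.335
Arc 3: start y=0.000, vy=14.335 → t=2.923, apex=10.474, x_land=118.375, impact vy=-14.335
  bounce: vy ← 0.9·14.335 = 12.902
Arc 4: start y=0.000, vy=12.902 → t=2.630, apex=8.484, x_land=152.911, impact vy=-12.902
  bounce: vy ← 0.9·12.902 = 11.611
Arc 5: start y=0.000, vy=11.611 → t=2.367, apex=6.872, x_land=183.993, impact vy=-11.611
  bounce: vy ← 0.9·11.611 = 10.450
Arc 6: start y=0.000, vy=10.450 → t=2.131, apex=5.566, x_land=211.967, impact vy=-10.450
  bounce: vy ← 0.9·10.450 = 9.405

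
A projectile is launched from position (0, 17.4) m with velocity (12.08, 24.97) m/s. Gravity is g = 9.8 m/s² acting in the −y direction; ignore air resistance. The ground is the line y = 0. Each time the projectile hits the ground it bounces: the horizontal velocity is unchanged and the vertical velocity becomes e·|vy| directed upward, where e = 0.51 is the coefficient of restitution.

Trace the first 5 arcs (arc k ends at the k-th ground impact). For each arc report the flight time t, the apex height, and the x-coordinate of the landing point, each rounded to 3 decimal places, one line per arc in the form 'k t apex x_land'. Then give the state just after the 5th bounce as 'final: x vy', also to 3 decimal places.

1 5.717 49.211 69.062
2 3.232 12.800 108.110
3 1.649 3.329 128.025
4 0.841 0.866 138.181
5 0.429 0.225 143.361
final: 143.361 1.072

Arc 1: start y=17.400, vy=24.970 → t=5.717, apex=49.211, x_land=69.062, impact vy=-31.057
  bounce: vy ← 0.51·31.057 = 15.839
Arc 2: start y=0.000, vy=15.839 → t=3.232, apex=12.800, x_land=108.110, impact vy=-15.839
  bounce: vy ← 0.51·15.839 = 8.078
Arc 3: start y=0.000, vy=8.078 → t=1.649, apex=3.329, x_land=128.025, impact vy=-8.078
  bounce: vy ← 0.51·8.078 = 4.120
Arc 4: start y=0.000, vy=4.120 → t=0.841, apex=0.866, x_land=138.181, impact vy=-4.120
  bounce: vy ← 0.51·4.120 = 2.101
Arc 5: start y=0.000, vy=2.101 → t=0.429, apex=0.225, x_land=143.361, impact vy=-2.101
  bounce: vy ← 0.51·2.101 = 1.072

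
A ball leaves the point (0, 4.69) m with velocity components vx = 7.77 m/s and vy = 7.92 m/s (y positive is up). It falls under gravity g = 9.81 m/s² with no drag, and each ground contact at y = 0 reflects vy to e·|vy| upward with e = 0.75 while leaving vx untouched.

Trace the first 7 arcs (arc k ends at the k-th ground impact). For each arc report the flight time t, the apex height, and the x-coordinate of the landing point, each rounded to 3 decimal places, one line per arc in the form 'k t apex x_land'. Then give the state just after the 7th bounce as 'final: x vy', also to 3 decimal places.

1 2.075 7.887 16.126
2 1.902 4.436 30.905
3 1.427 2.496 41.989
4 1.070 1.404 50.303
5 0.802 0.790 56.538
6 0.602 0.444 61.214
7 0.451 0.250 64.721
final: 64.721 1.660

Arc 1: start y=4.690, vy=7.920 → t=2.075, apex=7.887, x_land=16.126, impact vy=-12.440
  bounce: vy ← 0.75·12.440 = 9.330
Arc 2: start y=0.000, vy=9.330 → t=1.902, apex=4.436, x_land=30.905, impact vy=-9.330
  bounce: vy ← 0.75·9.330 = 6.997
Arc 3: start y=0.000, vy=6.997 → t=1.427, apex=2.496, x_land=41.989, impact vy=-6.997
  bounce: vy ← 0.75·6.997 = 5.248
Arc 4: start y=0.000, vy=5.248 → t=1.070, apex=1.404, x_land=50.303, impact vy=-5.248
  bounce: vy ← 0.75·5.248 = 3.936
Arc 5: start y=0.000, vy=3.936 → t=0.802, apex=0.790, x_land=56.538, impact vy=-3.936
  bounce: vy ← 0.75·3.936 = 2.952
Arc 6: start y=0.000, vy=2.952 → t=0.602, apex=0.444, x_land=61.214, impact vy=-2.952
  bounce: vy ← 0.75·2.952 = 2.214
Arc 7: start y=0.000, vy=2.214 → t=0.451, apex=0.250, x_land=64.721, impact vy=-2.214
  bounce: vy ← 0.75·2.214 = 1.660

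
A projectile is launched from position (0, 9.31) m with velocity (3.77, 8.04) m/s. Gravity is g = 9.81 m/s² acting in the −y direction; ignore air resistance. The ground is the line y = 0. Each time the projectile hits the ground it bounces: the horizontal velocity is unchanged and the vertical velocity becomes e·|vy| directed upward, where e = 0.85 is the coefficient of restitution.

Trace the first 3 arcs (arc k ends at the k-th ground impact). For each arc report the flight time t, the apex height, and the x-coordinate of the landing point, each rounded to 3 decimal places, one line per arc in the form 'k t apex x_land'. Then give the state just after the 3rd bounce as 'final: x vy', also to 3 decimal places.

1 2.423 12.605 9.133
2 2.725 9.107 19.407
3 2.316 6.580 28.140
final: 28.140 9.658

Arc 1: start y=9.310, vy=8.040 → t=2.423, apex=12.605, x_land=9.133, impact vy=-15.726
  bounce: vy ← 0.85·15.726 = 13.367
Arc 2: start y=0.000, vy=13.367 → t=2.725, apex=9.107, x_land=19.407, impact vy=-13.367
  bounce: vy ← 0.85·13.367 = 11.362
Arc 3: start y=0.000, vy=11.362 → t=2.316, apex=6.580, x_land=28.140, impact vy=-11.362
  bounce: vy ← 0.85·11.362 = 9.658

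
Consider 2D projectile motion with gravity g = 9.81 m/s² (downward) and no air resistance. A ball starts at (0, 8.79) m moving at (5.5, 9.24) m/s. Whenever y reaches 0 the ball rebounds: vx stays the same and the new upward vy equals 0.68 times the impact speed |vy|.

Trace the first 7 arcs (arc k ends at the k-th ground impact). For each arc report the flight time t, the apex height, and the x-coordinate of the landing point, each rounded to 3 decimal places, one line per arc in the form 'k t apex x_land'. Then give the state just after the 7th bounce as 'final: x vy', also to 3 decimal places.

1 2.579 13.142 14.183
2 2.226 6.077 26.426
3 1.514 2.810 34.752
4 1.029 1.299 40.413
5 0.700 0.601 44.263
6 0.476 0.278 46.881
7 0.324 0.128 48.661
final: 48.661 1.080

Arc 1: start y=8.790, vy=9.240 → t=2.579, apex=13.142, x_land=14.183, impact vy=-16.057
  bounce: vy ← 0.68·16.057 = 10.919
Arc 2: start y=0.000, vy=10.919 → t=2.226, apex=6.077, x_land=26.426, impact vy=-10.919
  bounce: vy ← 0.68·10.919 = 7.425
Arc 3: start y=0.000, vy=7.425 → t=1.514, apex=2.810, x_land=34.752, impact vy=-7.425
  bounce: vy ← 0.68·7.425 = 5.049
Arc 4: start y=0.000, vy=5.049 → t=1.029, apex=1.299, x_land=40.413, impact vy=-5.049
  bounce: vy ← 0.68·5.049 = 3.433
Arc 5: start y=0.000, vy=3.433 → t=0.700, apex=0.601, x_land=44.263, impact vy=-3.433
  bounce: vy ← 0.68·3.433 = 2.335
Arc 6: start y=0.000, vy=2.335 → t=0.476, apex=0.278, x_land=46.881, impact vy=-2.335
  bounce: vy ← 0.68·2.335 = 1.588
Arc 7: start y=0.000, vy=1.588 → t=0.324, apex=0.128, x_land=48.661, impact vy=-1.588
  bounce: vy ← 0.68·1.588 = 1.080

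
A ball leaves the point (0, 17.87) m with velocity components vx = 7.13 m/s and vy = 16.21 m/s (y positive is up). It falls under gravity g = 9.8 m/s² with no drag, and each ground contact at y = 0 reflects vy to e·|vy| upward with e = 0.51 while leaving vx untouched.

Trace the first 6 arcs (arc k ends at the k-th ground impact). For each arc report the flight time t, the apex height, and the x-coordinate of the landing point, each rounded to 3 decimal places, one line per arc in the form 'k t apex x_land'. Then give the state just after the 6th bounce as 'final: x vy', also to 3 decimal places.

Arc 1: start y=17.870, vy=16.210 → t=4.181, apex=31.276, x_land=29.807, impact vy=-24.759
  bounce: vy ← 0.51·24.759 = 12.627
Arc 2: start y=0.000, vy=12.627 → t=2.577, apex=8.135, x_land=48.181, impact vy=-12.627
  bounce: vy ← 0.51·12.627 = 6.440
Arc 3: start y=0.000, vy=6.440 → t=1.314, apex=2.116, x_land=57.552, impact vy=-6.440
  bounce: vy ← 0.51·6.440 = 3.284
Arc 4: start y=0.000, vy=3.284 → t=0.670, apex=0.550, x_land=62.331, impact vy=-3.284
  bounce: vy ← 0.51·3.284 = 1.675
Arc 5: start y=0.000, vy=1.675 → t=0.342, apex=0.143, x_land=64.768, impact vy=-1.675
  bounce: vy ← 0.51·1.675 = 0.854
Arc 6: start y=0.000, vy=0.854 → t=0.174, apex=0.037, x_land=66.011, impact vy=-0.854
  bounce: vy ← 0.51·0.854 = 0.436

1 4.181 31.276 29.807
2 2.577 8.135 48.181
3 1.314 2.116 57.552
4 0.670 0.550 62.331
5 0.342 0.143 64.768
6 0.174 0.037 66.011
final: 66.011 0.436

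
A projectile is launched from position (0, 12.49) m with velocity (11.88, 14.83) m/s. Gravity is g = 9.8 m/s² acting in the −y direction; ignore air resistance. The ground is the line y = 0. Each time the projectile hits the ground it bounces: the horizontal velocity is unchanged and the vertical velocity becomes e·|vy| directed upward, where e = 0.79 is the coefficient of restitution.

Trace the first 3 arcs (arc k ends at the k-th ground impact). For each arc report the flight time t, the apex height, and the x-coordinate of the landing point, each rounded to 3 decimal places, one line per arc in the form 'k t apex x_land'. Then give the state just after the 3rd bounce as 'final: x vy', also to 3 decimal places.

1 3.713 23.711 44.111
2 3.476 14.798 85.401
3 2.746 9.235 118.021
final: 118.021 10.629

Arc 1: start y=12.490, vy=14.830 → t=3.713, apex=23.711, x_land=44.111, impact vy=-21.558
  bounce: vy ← 0.79·21.558 = 17.031
Arc 2: start y=0.000, vy=17.031 → t=3.476, apex=14.798, x_land=85.401, impact vy=-17.031
  bounce: vy ← 0.79·17.031 = 13.454
Arc 3: start y=0.000, vy=13.454 → t=2.746, apex=9.235, x_land=118.021, impact vy=-13.454
  bounce: vy ← 0.79·13.454 = 10.629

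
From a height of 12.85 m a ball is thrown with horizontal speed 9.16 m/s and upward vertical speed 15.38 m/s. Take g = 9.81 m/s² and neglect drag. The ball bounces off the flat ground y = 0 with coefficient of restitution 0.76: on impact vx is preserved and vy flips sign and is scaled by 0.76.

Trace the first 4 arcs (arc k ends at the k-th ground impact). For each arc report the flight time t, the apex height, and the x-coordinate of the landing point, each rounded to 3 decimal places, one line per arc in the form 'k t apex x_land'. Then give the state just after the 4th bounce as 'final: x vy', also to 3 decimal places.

1 3.821 24.906 35.002
2 3.425 14.386 66.376
3 2.603 8.309 90.221
4 1.978 4.799 108.342
final: 108.342 7.375

Arc 1: start y=12.850, vy=15.380 → t=3.821, apex=24.906, x_land=35.002, impact vy=-22.106
  bounce: vy ← 0.76·22.106 = 16.800
Arc 2: start y=0.000, vy=16.800 → t=3.425, apex=14.386, x_land=66.376, impact vy=-16.800
  bounce: vy ← 0.76·16.800 = 12.768
Arc 3: start y=0.000, vy=12.768 → t=2.603, apex=8.309, x_land=90.221, impact vy=-12.768
  bounce: vy ← 0.76·12.768 = 9.704
Arc 4: start y=0.000, vy=9.704 → t=1.978, apex=4.799, x_land=108.342, impact vy=-9.704
  bounce: vy ← 0.76·9.704 = 7.375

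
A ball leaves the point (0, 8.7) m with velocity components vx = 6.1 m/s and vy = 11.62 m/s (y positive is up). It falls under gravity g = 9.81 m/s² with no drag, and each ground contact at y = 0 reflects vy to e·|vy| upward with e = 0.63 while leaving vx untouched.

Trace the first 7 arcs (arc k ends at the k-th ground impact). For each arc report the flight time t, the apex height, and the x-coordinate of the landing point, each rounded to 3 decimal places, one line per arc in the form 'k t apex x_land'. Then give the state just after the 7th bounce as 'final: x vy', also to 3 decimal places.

1 2.967 15.582 18.098
2 2.246 6.184 31.797
3 1.415 2.455 40.427
4 0.891 0.974 45.865
5 0.562 0.387 49.290
6 0.354 0.153 51.448
7 0.223 0.061 52.807
final: 52.807 0.689

Arc 1: start y=8.700, vy=11.620 → t=2.967, apex=15.582, x_land=18.098, impact vy=-17.485
  bounce: vy ← 0.63·17.485 = 11.015
Arc 2: start y=0.000, vy=11.015 → t=2.246, apex=6.184, x_land=31.797, impact vy=-11.015
  bounce: vy ← 0.63·11.015 = 6.940
Arc 3: start y=0.000, vy=6.940 → t=1.415, apex=2.455, x_land=40.427, impact vy=-6.940
  bounce: vy ← 0.63·6.940 = 4.372
Arc 4: start y=0.000, vy=4.372 → t=0.891, apex=0.974, x_land=45.865, impact vy=-4.372
  bounce: vy ← 0.63·4.372 = 2.754
Arc 5: start y=0.000, vy=2.754 → t=0.562, apex=0.387, x_land=49.290, impact vy=-2.754
  bounce: vy ← 0.63·2.754 = 1.735
Arc 6: start y=0.000, vy=1.735 → t=0.354, apex=0.153, x_land=51.448, impact vy=-1.735
  bounce: vy ← 0.63·1.735 = 1.093
Arc 7: start y=0.000, vy=1.093 → t=0.223, apex=0.061, x_land=52.807, impact vy=-1.093
  bounce: vy ← 0.63·1.093 = 0.689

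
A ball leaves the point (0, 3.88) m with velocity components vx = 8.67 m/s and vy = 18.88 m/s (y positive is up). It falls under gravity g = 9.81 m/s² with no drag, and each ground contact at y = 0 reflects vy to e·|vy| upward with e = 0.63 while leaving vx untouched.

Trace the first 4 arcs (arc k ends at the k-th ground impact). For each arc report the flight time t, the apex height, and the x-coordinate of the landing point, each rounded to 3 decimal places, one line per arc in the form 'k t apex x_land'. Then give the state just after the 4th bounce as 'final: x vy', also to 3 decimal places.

1 4.045 22.048 35.068
2 2.671 8.751 58.228
3 1.683 3.473 72.820
4 1.060 1.379 82.012
final: 82.012 3.276

Arc 1: start y=3.880, vy=18.880 → t=4.045, apex=22.048, x_land=35.068, impact vy=-20.799
  bounce: vy ← 0.63·20.799 = 13.103
Arc 2: start y=0.000, vy=13.103 → t=2.671, apex=8.751, x_land=58.228, impact vy=-13.103
  bounce: vy ← 0.63·13.103 = 8.255
Arc 3: start y=0.000, vy=8.255 → t=1.683, apex=3.473, x_land=72.820, impact vy=-8.255
  bounce: vy ← 0.63·8.255 = 5.201
Arc 4: start y=0.000, vy=5.201 → t=1.060, apex=1.379, x_land=82.012, impact vy=-5.201
  bounce: vy ← 0.63·5.201 = 3.276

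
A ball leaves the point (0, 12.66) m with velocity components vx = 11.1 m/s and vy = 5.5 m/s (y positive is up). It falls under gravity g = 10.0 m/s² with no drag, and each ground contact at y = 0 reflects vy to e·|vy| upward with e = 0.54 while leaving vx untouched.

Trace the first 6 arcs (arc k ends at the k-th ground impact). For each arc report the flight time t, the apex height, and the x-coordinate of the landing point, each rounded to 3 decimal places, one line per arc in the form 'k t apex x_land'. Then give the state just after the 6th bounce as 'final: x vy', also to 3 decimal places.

1 2.234 14.172 24.793
2 1.818 4.133 44.976
3 0.982 1.205 55.875
4 0.530 0.351 61.760
5 0.286 0.102 64.938
6 0.155 0.030 66.654
final: 66.654 0.417

Arc 1: start y=12.660, vy=5.500 → t=2.234, apex=14.172, x_land=24.793, impact vy=-16.836
  bounce: vy ← 0.54·16.836 = 9.091
Arc 2: start y=0.000, vy=9.091 → t=1.818, apex=4.133, x_land=44.976, impact vy=-9.091
  bounce: vy ← 0.54·9.091 = 4.909
Arc 3: start y=0.000, vy=4.909 → t=0.982, apex=1.205, x_land=55.875, impact vy=-4.909
  bounce: vy ← 0.54·4.909 = 2.651
Arc 4: start y=0.000, vy=2.651 → t=0.530, apex=0.351, x_land=61.760, impact vy=-2.651
  bounce: vy ← 0.54·2.651 = 1.432
Arc 5: start y=0.000, vy=1.432 → t=0.286, apex=0.102, x_land=64.938, impact vy=-1.432
  bounce: vy ← 0.54·1.432 = 0.773
Arc 6: start y=0.000, vy=0.773 → t=0.155, apex=0.030, x_land=66.654, impact vy=-0.773
  bounce: vy ← 0.54·0.773 = 0.417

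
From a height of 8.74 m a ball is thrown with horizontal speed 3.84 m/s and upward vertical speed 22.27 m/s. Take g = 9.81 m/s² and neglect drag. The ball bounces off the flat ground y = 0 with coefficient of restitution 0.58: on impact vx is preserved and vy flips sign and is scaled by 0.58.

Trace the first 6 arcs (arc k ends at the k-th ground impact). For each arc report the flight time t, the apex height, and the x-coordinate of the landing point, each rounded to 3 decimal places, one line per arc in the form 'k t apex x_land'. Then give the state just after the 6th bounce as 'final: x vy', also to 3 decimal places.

Arc 1: start y=8.740, vy=22.270 → t=4.904, apex=34.018, x_land=18.830, impact vy=-25.835
  bounce: vy ← 0.58·25.835 = 14.984
Arc 2: start y=0.000, vy=14.984 → t=3.055, apex=11.444, x_land=30.561, impact vy=-14.984
  bounce: vy ← 0.58·14.984 = 8.691
Arc 3: start y=0.000, vy=8.691 → t=1.772, apex=3.850, x_land=37.364, impact vy=-8.691
  bounce: vy ← 0.58·8.691 = 5.041
Arc 4: start y=0.000, vy=5.041 → t=1.028, apex=1.295, x_land=41.311, impact vy=-5.041
  bounce: vy ← 0.58·5.041 = 2.924
Arc 5: start y=0.000, vy=2.924 → t=0.596, apex=0.436, x_land=43.599, impact vy=-2.924
  bounce: vy ← 0.58·2.924 = 1.696
Arc 6: start y=0.000, vy=1.696 → t=0.346, apex=0.147, x_land=44.927, impact vy=-1.696
  bounce: vy ← 0.58·1.696 = 0.983

1 4.904 34.018 18.830
2 3.055 11.444 30.561
3 1.772 3.850 37.364
4 1.028 1.295 41.311
5 0.596 0.436 43.599
6 0.346 0.147 44.927
final: 44.927 0.983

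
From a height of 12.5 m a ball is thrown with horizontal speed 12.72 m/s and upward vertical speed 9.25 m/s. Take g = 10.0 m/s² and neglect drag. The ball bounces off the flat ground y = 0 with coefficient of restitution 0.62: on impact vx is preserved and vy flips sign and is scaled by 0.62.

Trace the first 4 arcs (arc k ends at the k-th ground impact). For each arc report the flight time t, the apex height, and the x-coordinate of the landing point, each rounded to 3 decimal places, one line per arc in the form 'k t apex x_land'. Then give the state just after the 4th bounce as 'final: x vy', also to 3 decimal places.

Arc 1: start y=12.500, vy=9.250 → t=2.757, apex=16.778, x_land=35.067, impact vy=-18.318
  bounce: vy ← 0.62·18.318 = 11.357
Arc 2: start y=0.000, vy=11.357 → t=2.271, apex=6.450, x_land=63.960, impact vy=-11.357
  bounce: vy ← 0.62·11.357 = 7.042
Arc 3: start y=0.000, vy=7.042 → t=1.408, apex=2.479, x_land=81.874, impact vy=-7.042
  bounce: vy ← 0.62·7.042 = 4.366
Arc 4: start y=0.000, vy=4.366 → t=0.873, apex=0.953, x_land=92.980, impact vy=-4.366
  bounce: vy ← 0.62·4.366 = 2.707

1 2.757 16.778 35.067
2 2.271 6.450 63.960
3 1.408 2.479 81.874
4 0.873 0.953 92.980
final: 92.980 2.707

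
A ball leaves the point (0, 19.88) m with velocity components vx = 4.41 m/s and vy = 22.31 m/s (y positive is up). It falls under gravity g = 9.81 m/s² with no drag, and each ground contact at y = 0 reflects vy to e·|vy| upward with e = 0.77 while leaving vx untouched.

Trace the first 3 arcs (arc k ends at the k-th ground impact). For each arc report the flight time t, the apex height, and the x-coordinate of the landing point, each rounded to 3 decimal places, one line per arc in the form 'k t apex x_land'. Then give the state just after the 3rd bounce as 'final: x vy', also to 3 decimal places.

Arc 1: start y=19.880, vy=22.310 → t=5.311, apex=45.249, x_land=23.424, impact vy=-29.796
  bounce: vy ← 0.77·29.796 = 22.943
Arc 2: start y=0.000, vy=22.943 → t=4.677, apex=26.828, x_land=44.051, impact vy=-22.943
  bounce: vy ← 0.77·22.943 = 17.666
Arc 3: start y=0.000, vy=17.666 → t=3.602, apex=15.906, x_land=59.934, impact vy=-17.666
  bounce: vy ← 0.77·17.666 = 13.603

1 5.311 45.249 23.424
2 4.677 26.828 44.051
3 3.602 15.906 59.934
final: 59.934 13.603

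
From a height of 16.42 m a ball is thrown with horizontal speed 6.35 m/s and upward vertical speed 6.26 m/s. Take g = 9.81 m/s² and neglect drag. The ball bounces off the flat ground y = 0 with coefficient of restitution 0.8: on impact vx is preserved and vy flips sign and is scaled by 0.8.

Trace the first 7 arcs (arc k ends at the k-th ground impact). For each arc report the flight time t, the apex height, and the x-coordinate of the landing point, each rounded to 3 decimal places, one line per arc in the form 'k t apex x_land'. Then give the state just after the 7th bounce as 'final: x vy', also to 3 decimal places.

Arc 1: start y=16.420, vy=6.260 → t=2.576, apex=18.417, x_land=16.357, impact vy=-19.009
  bounce: vy ← 0.8·19.009 = 15.207
Arc 2: start y=0.000, vy=15.207 → t=3.100, apex=11.787, x_land=36.044, impact vy=-15.207
  bounce: vy ← 0.8·15.207 = 12.166
Arc 3: start y=0.000, vy=12.166 → t=2.480, apex=7.544, x_land=51.794, impact vy=-12.166
  bounce: vy ← 0.8·12.166 = 9.733
Arc 4: start y=0.000, vy=9.733 → t=1.984, apex=4.828, x_land=64.394, impact vy=-9.733
  bounce: vy ← 0.8·9.733 = 7.786
Arc 5: start y=0.000, vy=7.786 → t=1.587, apex=3.090, x_land=74.474, impact vy=-7.786
  bounce: vy ← 0.8·7.786 = 6.229
Arc 6: start y=0.000, vy=6.229 → t=1.270, apex=1.978, x_land=82.538, impact vy=-6.229
  bounce: vy ← 0.8·6.229 = 4.983
Arc 7: start y=0.000, vy=4.983 → t=1.016, apex=1.266, x_land=88.989, impact vy=-4.983
  bounce: vy ← 0.8·4.983 = 3.987

1 2.576 18.417 16.357
2 3.100 11.787 36.044
3 2.480 7.544 51.794
4 1.984 4.828 64.394
5 1.587 3.090 74.474
6 1.270 1.978 82.538
7 1.016 1.266 88.989
final: 88.989 3.987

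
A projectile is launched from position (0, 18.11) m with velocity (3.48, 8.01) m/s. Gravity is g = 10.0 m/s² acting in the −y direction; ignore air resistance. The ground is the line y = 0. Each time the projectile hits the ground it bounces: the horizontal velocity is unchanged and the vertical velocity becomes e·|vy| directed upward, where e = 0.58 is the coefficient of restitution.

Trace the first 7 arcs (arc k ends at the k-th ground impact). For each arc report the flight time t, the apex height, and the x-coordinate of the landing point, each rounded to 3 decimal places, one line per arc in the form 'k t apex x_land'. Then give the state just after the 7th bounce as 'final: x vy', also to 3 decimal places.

1 2.866 21.318 9.973
2 2.395 7.171 18.309
3 1.389 2.412 23.143
4 0.806 0.812 25.947
5 0.467 0.273 27.573
6 0.271 0.092 28.517
7 0.157 0.031 29.064
final: 29.064 0.456

Arc 1: start y=18.110, vy=8.010 → t=2.866, apex=21.318, x_land=9.973, impact vy=-20.648
  bounce: vy ← 0.58·20.648 = 11.976
Arc 2: start y=0.000, vy=11.976 → t=2.395, apex=7.171, x_land=18.309, impact vy=-11.976
  bounce: vy ← 0.58·11.976 = 6.946
Arc 3: start y=0.000, vy=6.946 → t=1.389, apex=2.412, x_land=23.143, impact vy=-6.946
  bounce: vy ← 0.58·6.946 = 4.029
Arc 4: start y=0.000, vy=4.029 → t=0.806, apex=0.812, x_land=25.947, impact vy=-4.029
  bounce: vy ← 0.58·4.029 = 2.337
Arc 5: start y=0.000, vy=2.337 → t=0.467, apex=0.273, x_land=27.573, impact vy=-2.337
  bounce: vy ← 0.58·2.337 = 1.355
Arc 6: start y=0.000, vy=1.355 → t=0.271, apex=0.092, x_land=28.517, impact vy=-1.355
  bounce: vy ← 0.58·1.355 = 0.786
Arc 7: start y=0.000, vy=0.786 → t=0.157, apex=0.031, x_land=29.064, impact vy=-0.786
  bounce: vy ← 0.58·0.786 = 0.456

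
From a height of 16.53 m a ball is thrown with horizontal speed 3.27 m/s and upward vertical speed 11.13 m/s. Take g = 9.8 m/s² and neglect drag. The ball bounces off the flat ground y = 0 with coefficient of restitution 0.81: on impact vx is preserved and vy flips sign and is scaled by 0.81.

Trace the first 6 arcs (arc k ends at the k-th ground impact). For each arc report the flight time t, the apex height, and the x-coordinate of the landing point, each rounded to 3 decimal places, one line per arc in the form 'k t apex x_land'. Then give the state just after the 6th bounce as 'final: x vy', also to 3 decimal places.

Arc 1: start y=16.530, vy=11.130 → t=3.295, apex=22.850, x_land=10.775, impact vy=-21.163
  bounce: vy ← 0.81·21.163 = 17.142
Arc 2: start y=0.000, vy=17.142 → t=3.498, apex=14.992, x_land=22.215, impact vy=-17.142
  bounce: vy ← 0.81·17.142 = 13.885
Arc 3: start y=0.000, vy=13.885 → t=2.834, apex=9.836, x_land=31.481, impact vy=-13.885
  bounce: vy ← 0.81·13.885 = 11.247
Arc 4: start y=0.000, vy=11.247 → t=2.295, apex=6.454, x_land=38.986, impact vy=-11.247
  bounce: vy ← 0.81·11.247 = 9.110
Arc 5: start y=0.000, vy=9.110 → t=1.859, apex=4.234, x_land=45.066, impact vy=-9.110
  bounce: vy ← 0.81·9.110 = 7.379
Arc 6: start y=0.000, vy=7.379 → t=1.506, apex=2.778, x_land=49.990, impact vy=-7.379
  bounce: vy ← 0.81·7.379 = 5.977

1 3.295 22.850 10.775
2 3.498 14.992 22.215
3 2.834 9.836 31.481
4 2.295 6.454 38.986
5 1.859 4.234 45.066
6 1.506 2.778 49.990
final: 49.990 5.977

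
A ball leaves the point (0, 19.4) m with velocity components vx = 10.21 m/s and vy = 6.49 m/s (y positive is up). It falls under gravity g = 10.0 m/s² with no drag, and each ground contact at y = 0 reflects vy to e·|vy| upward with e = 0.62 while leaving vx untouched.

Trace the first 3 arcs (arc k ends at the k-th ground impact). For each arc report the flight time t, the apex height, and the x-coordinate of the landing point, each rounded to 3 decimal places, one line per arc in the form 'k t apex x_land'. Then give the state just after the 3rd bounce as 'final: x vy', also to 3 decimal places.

Arc 1: start y=19.400, vy=6.490 → t=2.723, apex=21.506, x_land=27.801, impact vy=-20.739
  bounce: vy ← 0.62·20.739 = 12.858
Arc 2: start y=0.000, vy=12.858 → t=2.572, apex=8.267, x_land=54.058, impact vy=-12.858
  bounce: vy ← 0.62·12.858 = 7.972
Arc 3: start y=0.000, vy=7.972 → t=1.594, apex=3.178, x_land=70.337, impact vy=-7.972
  bounce: vy ← 0.62·7.972 = 4.943

1 2.723 21.506 27.801
2 2.572 8.267 54.058
3 1.594 3.178 70.337
final: 70.337 4.943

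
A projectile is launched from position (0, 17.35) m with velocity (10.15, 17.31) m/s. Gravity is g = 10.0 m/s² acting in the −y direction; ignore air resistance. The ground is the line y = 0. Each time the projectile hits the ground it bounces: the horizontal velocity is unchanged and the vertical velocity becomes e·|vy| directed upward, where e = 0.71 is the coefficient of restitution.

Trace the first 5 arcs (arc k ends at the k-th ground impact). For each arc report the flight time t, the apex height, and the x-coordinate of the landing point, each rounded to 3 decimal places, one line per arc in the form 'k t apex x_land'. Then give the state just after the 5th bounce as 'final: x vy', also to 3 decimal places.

Arc 1: start y=17.350, vy=17.310 → t=4.274, apex=32.332, x_land=43.380, impact vy=-25.429
  bounce: vy ← 0.71·25.429 = 18.055
Arc 2: start y=0.000, vy=18.055 → t=3.611, apex=16.298, x_land=80.031, impact vy=-18.055
  bounce: vy ← 0.71·18.055 = 12.819
Arc 3: start y=0.000, vy=12.819 → t=2.564, apex=8.216, x_land=106.053, impact vy=-12.819
  bounce: vy ← 0.71·12.819 = 9.101
Arc 4: start y=0.000, vy=9.101 → t=1.820, apex=4.142, x_land=124.529, impact vy=-9.101
  bounce: vy ← 0.71·9.101 = 6.462
Arc 5: start y=0.000, vy=6.462 → t=1.292, apex=2.088, x_land=137.647, impact vy=-6.462
  bounce: vy ← 0.71·6.462 = 4.588

1 4.274 32.332 43.380
2 3.611 16.298 80.031
3 2.564 8.216 106.053
4 1.820 4.142 124.529
5 1.292 2.088 137.647
final: 137.647 4.588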